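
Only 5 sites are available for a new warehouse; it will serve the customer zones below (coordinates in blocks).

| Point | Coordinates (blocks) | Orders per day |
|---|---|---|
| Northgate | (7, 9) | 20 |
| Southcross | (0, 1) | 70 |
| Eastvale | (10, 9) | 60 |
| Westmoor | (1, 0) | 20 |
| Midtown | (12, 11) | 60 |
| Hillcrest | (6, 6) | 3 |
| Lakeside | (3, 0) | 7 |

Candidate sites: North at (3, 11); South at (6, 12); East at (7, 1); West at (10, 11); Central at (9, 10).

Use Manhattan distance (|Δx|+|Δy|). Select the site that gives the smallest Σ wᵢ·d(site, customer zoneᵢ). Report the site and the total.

Central, total 2173 blocks

Total weighted distance at each candidate:
  North (3, 11): total = 2471
  South (6, 12): total = 2573
  East (7, 1): total = 2403
  West (10, 11): total = 2293
  Central (9, 10): total = 2173
Minimum is at Central with total 2173 blocks.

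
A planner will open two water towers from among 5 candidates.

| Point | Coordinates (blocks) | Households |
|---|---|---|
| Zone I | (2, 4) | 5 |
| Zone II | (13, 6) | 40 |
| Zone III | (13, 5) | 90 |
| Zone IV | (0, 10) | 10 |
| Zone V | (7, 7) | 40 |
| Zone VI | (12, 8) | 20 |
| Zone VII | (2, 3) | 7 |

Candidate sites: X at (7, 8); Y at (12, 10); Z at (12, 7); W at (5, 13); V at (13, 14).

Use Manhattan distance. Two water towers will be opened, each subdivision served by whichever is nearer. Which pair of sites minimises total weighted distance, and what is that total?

Evaluate every pair (each demand assigned to the nearer of the two):
  {X, Z}: total = 615
  {Z, W}: total = 801
  {Y, Z}: total = 853
  {Z, V}: total = 883
  {X, Y}: total = 1025
  {Y, W}: total = 1331
  {Y, V}: total = 1419
  {X, W}: total = 1465
  {X, V}: total = 1475
  {W, V}: total = 1821
Best pair: {X, Z} with total 615.

{X, Z}, total 615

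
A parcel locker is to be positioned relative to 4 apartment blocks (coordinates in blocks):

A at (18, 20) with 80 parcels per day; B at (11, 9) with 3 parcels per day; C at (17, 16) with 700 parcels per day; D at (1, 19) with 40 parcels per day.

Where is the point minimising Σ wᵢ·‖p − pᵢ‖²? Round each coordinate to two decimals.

The minimiser of Σwᵢ‖p−pᵢ‖² is the weighted centroid p* = (Σwᵢpᵢ)/(Σwᵢ).
Σwᵢ = 823.
Σwᵢxᵢ = 80·18 + 3·11 + 700·17 + 40·1 = 13413.
Σwᵢyᵢ = 80·20 + 3·9 + 700·16 + 40·19 = 13587.
x* = 13413/823 = 16.30, y* = 13587/823 = 16.51.

(16.30, 16.51)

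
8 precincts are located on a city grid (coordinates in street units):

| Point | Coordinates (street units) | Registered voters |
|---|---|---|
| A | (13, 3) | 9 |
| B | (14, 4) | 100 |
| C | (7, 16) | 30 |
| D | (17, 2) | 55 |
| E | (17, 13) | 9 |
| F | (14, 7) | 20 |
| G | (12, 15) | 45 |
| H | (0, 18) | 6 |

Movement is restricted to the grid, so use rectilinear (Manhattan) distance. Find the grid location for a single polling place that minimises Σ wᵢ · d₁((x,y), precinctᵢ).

Manhattan distance separates: Σwᵢ(|x−xᵢ|+|y−yᵢ|) = Σwᵢ|x−xᵢ| + Σwᵢ|y−yᵢ|, so x and y are optimised independently as 1-D weighted medians.
Total weight W = 274; half = 137.
x-coordinate, sorted with cumulative weight:
  x=0 (H, w=6) cum 6
  x=7 (C, w=30) cum 36
  x=12 (G, w=45) cum 81
  x=13 (A, w=9) cum 90
  x=14 (B, w=100) cum 190  ← median
  x=14 (F, w=20) cum 210
  x=17 (D, w=55) cum 265
  x=17 (E, w=9) cum 274
⇒ x* = 14
y-coordinate, sorted with cumulative weight:
  y=2 (D, w=55) cum 55
  y=3 (A, w=9) cum 64
  y=4 (B, w=100) cum 164  ← median
  y=7 (F, w=20) cum 184
  y=13 (E, w=9) cum 193
  y=15 (G, w=45) cum 238
  y=16 (C, w=30) cum 268
  y=18 (H, w=6) cum 274
⇒ y* = 4

(14, 4)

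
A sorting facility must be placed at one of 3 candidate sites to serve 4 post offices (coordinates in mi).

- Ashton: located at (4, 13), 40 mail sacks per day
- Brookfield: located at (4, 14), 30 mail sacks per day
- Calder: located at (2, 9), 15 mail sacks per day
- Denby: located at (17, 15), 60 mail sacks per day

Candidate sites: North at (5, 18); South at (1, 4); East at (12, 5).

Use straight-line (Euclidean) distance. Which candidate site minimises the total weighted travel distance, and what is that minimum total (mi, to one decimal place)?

North, total 1212.1 mi

Total weighted distance at each candidate:
  North (5, 18): total = 1212.1
  South (1, 4): total = 1934.2
  East (12, 5): total = 1646.2
Minimum is at North with total 1212.1 mi.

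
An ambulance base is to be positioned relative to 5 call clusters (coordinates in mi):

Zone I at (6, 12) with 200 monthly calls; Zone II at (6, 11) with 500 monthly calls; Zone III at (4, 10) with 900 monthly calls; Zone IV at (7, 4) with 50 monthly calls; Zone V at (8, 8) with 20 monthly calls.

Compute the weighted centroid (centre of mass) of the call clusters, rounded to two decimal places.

(4.98, 10.34)

The minimiser of Σwᵢ‖p−pᵢ‖² is the weighted centroid p* = (Σwᵢpᵢ)/(Σwᵢ).
Σwᵢ = 1670.
Σwᵢxᵢ = 200·6 + 500·6 + 900·4 + 50·7 + 20·8 = 8310.
Σwᵢyᵢ = 200·12 + 500·11 + 900·10 + 50·4 + 20·8 = 17260.
x* = 8310/1670 = 4.98, y* = 17260/1670 = 10.34.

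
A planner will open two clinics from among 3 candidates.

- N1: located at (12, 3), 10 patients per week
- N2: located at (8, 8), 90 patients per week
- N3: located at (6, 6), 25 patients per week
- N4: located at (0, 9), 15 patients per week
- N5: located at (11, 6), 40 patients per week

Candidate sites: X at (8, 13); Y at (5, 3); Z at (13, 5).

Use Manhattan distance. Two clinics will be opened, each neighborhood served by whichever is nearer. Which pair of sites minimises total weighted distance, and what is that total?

{X, Z}, total 980

Evaluate every pair (each demand assigned to the nearer of the two):
  {X, Z}: total = 980
  {Y, Z}: total = 1135
  {X, Y}: total = 1145
Best pair: {X, Z} with total 980.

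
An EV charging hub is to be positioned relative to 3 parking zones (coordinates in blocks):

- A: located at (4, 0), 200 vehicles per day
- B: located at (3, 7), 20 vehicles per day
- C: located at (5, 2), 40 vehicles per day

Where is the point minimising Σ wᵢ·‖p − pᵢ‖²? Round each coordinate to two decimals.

(4.08, 0.85)

The minimiser of Σwᵢ‖p−pᵢ‖² is the weighted centroid p* = (Σwᵢpᵢ)/(Σwᵢ).
Σwᵢ = 260.
Σwᵢxᵢ = 200·4 + 20·3 + 40·5 = 1060.
Σwᵢyᵢ = 200·0 + 20·7 + 40·2 = 220.
x* = 1060/260 = 4.08, y* = 220/260 = 0.85.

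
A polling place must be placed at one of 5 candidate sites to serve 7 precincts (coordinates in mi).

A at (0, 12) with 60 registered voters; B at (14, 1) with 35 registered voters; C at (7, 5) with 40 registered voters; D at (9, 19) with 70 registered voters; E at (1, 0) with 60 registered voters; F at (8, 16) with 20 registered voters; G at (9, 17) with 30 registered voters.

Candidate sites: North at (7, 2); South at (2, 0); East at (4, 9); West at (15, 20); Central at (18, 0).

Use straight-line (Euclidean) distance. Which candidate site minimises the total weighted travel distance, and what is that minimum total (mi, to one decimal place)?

Total weighted distance at each candidate:
  North (7, 2): total = 3412.3
  South (2, 0): total = 3804.9
  East (4, 9): total = 2744.3
  West (15, 20): total = 4619.0
  Central (18, 0): total = 5371.7
Minimum is at East with total 2744.3 mi.

East, total 2744.3 mi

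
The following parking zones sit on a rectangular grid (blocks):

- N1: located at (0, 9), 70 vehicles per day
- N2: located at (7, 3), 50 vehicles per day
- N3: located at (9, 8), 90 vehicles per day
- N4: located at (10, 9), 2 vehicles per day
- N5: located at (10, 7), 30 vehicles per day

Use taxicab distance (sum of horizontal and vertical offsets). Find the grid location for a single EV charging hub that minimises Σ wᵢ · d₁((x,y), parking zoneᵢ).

(9, 8)

Manhattan distance separates: Σwᵢ(|x−xᵢ|+|y−yᵢ|) = Σwᵢ|x−xᵢ| + Σwᵢ|y−yᵢ|, so x and y are optimised independently as 1-D weighted medians.
Total weight W = 242; half = 121.
x-coordinate, sorted with cumulative weight:
  x=0 (N1, w=70) cum 70
  x=7 (N2, w=50) cum 120
  x=9 (N3, w=90) cum 210  ← median
  x=10 (N4, w=2) cum 212
  x=10 (N5, w=30) cum 242
⇒ x* = 9
y-coordinate, sorted with cumulative weight:
  y=3 (N2, w=50) cum 50
  y=7 (N5, w=30) cum 80
  y=8 (N3, w=90) cum 170  ← median
  y=9 (N1, w=70) cum 240
  y=9 (N4, w=2) cum 242
⇒ y* = 8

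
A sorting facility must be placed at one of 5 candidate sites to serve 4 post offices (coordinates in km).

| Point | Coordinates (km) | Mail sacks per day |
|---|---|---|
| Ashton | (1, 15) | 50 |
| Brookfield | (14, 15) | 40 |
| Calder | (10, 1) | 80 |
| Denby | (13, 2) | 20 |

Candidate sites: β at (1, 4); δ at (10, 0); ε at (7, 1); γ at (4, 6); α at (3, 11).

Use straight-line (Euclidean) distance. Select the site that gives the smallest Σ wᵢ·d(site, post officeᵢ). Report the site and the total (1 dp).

δ, total 1647.7 km

Total weighted distance at each candidate:
  β (1, 4): total = 2233.4
  δ (10, 0): total = 1647.7
  ε (7, 1): total = 1749.3
  γ (4, 6): total = 1834.3
  α (3, 11): total = 1937.4
Minimum is at δ with total 1647.7 km.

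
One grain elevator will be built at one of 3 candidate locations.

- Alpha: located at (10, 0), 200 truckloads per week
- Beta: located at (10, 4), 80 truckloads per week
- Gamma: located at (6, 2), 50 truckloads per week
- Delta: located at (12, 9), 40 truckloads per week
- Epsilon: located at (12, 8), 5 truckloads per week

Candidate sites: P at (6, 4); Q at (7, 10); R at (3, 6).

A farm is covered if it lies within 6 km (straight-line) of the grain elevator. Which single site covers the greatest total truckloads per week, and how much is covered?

Coverage radius r = 6 km; a point is covered iff (Δx)²+(Δy)² ≤ 6² = 36.
  P (6, 4): covers {Alpha, Beta, Gamma} → 330
  Q (7, 10): covers {Delta, Epsilon} → 45
  R (3, 6): covers {Gamma} → 50
Maximum coverage at P: 330 truckloads per week.

P, covering 330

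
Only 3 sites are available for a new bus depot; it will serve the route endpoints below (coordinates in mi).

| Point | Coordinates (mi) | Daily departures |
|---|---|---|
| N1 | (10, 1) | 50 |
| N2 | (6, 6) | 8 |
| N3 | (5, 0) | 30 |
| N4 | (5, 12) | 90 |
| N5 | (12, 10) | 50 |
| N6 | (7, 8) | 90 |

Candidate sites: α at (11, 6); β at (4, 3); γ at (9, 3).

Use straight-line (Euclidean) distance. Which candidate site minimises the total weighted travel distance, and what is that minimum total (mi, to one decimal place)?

Total weighted distance at each candidate:
  α (11, 6): total = 1921.8
  β (4, 3): total = 2311.2
  γ (9, 3): total = 2047.6
Minimum is at α with total 1921.8 mi.

α, total 1921.8 mi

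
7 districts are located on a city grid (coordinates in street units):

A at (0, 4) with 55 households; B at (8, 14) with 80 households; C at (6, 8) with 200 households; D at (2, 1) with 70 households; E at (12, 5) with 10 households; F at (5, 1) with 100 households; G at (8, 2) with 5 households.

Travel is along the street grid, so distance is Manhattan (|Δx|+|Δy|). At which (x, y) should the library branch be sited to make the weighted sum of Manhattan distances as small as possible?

Manhattan distance separates: Σwᵢ(|x−xᵢ|+|y−yᵢ|) = Σwᵢ|x−xᵢ| + Σwᵢ|y−yᵢ|, so x and y are optimised independently as 1-D weighted medians.
Total weight W = 520; half = 260.
x-coordinate, sorted with cumulative weight:
  x=0 (A, w=55) cum 55
  x=2 (D, w=70) cum 125
  x=5 (F, w=100) cum 225
  x=6 (C, w=200) cum 425  ← median
  x=8 (B, w=80) cum 505
  x=8 (G, w=5) cum 510
  x=12 (E, w=10) cum 520
⇒ x* = 6
y-coordinate, sorted with cumulative weight:
  y=1 (D, w=70) cum 70
  y=1 (F, w=100) cum 170
  y=2 (G, w=5) cum 175
  y=4 (A, w=55) cum 230
  y=5 (E, w=10) cum 240
  y=8 (C, w=200) cum 440  ← median
  y=14 (B, w=80) cum 520
⇒ y* = 8

(6, 8)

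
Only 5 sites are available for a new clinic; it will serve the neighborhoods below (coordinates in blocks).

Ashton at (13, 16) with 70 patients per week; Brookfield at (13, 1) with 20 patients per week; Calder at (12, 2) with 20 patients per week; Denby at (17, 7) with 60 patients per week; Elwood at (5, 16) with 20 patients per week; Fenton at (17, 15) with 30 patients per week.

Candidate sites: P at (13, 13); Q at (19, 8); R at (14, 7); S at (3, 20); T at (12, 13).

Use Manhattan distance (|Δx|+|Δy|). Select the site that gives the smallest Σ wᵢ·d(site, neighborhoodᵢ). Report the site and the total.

P, total 1690 blocks

Total weighted distance at each candidate:
  P (13, 13): total = 1690
  Q (19, 8): total = 2390
  R (14, 7): total = 1850
  S (3, 20): total = 4410
  T (12, 13): total = 1830
Minimum is at P with total 1690 blocks.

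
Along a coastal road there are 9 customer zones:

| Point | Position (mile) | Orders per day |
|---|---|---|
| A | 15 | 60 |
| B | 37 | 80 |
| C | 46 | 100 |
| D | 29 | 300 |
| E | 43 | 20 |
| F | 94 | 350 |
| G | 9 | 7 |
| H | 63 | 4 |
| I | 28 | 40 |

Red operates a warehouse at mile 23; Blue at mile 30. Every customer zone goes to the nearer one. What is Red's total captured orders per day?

The indifferent point is the midpoint (23+30)/2 = 26.5; customer zones left of it (closer to Red at 23) go to Red, those right go to Blue.
  G at 9 (w=7) → Red
  A at 15 (w=60) → Red
  I at 28 (w=40) → Blue
  D at 29 (w=300) → Blue
  B at 37 (w=80) → Blue
  E at 43 (w=20) → Blue
  C at 46 (w=100) → Blue
  H at 63 (w=4) → Blue
  F at 94 (w=350) → Blue
Red captures 67; Blue captures 894.

67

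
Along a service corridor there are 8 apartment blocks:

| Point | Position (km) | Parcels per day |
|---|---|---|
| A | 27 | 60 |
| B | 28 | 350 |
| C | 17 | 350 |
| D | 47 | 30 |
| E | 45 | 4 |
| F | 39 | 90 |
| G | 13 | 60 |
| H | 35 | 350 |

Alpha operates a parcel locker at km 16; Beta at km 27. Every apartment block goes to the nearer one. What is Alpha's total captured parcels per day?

410

The indifferent point is the midpoint (16+27)/2 = 21.5; apartment blocks left of it (closer to Alpha at 16) go to Alpha, those right go to Beta.
  G at 13 (w=60) → Alpha
  C at 17 (w=350) → Alpha
  A at 27 (w=60) → Beta
  B at 28 (w=350) → Beta
  H at 35 (w=350) → Beta
  F at 39 (w=90) → Beta
  E at 45 (w=4) → Beta
  D at 47 (w=30) → Beta
Alpha captures 410; Beta captures 884.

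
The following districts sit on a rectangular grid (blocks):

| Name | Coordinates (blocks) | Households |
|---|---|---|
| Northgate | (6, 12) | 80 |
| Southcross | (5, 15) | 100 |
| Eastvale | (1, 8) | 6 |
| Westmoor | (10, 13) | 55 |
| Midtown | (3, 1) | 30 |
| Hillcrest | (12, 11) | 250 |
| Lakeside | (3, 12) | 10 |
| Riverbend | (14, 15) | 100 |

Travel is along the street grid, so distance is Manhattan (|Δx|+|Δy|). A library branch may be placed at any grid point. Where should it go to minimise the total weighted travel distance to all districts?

(12, 12)

Manhattan distance separates: Σwᵢ(|x−xᵢ|+|y−yᵢ|) = Σwᵢ|x−xᵢ| + Σwᵢ|y−yᵢ|, so x and y are optimised independently as 1-D weighted medians.
Total weight W = 631; half = 315.5.
x-coordinate, sorted with cumulative weight:
  x=1 (Eastvale, w=6) cum 6
  x=3 (Midtown, w=30) cum 36
  x=3 (Lakeside, w=10) cum 46
  x=5 (Southcross, w=100) cum 146
  x=6 (Northgate, w=80) cum 226
  x=10 (Westmoor, w=55) cum 281
  x=12 (Hillcrest, w=250) cum 531  ← median
  x=14 (Riverbend, w=100) cum 631
⇒ x* = 12
y-coordinate, sorted with cumulative weight:
  y=1 (Midtown, w=30) cum 30
  y=8 (Eastvale, w=6) cum 36
  y=11 (Hillcrest, w=250) cum 286
  y=12 (Northgate, w=80) cum 366  ← median
  y=12 (Lakeside, w=10) cum 376
  y=13 (Westmoor, w=55) cum 431
  y=15 (Southcross, w=100) cum 531
  y=15 (Riverbend, w=100) cum 631
⇒ y* = 12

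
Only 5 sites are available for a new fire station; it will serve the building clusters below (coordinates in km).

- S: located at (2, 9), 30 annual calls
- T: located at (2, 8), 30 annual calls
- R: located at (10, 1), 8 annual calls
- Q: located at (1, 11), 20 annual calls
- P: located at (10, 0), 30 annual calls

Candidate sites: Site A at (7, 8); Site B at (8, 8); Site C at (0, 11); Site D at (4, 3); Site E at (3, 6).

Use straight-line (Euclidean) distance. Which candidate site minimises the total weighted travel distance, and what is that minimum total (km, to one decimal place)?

Total weighted distance at each candidate:
  Site A (7, 8): total = 754.4
  Site B (8, 8): total = 820.4
  Site C (0, 11): total = 772.1
  Site D (4, 3): total = 774.0
  Site E (3, 6): total = 615.1
Minimum is at Site E with total 615.1 km.

Site E, total 615.1 km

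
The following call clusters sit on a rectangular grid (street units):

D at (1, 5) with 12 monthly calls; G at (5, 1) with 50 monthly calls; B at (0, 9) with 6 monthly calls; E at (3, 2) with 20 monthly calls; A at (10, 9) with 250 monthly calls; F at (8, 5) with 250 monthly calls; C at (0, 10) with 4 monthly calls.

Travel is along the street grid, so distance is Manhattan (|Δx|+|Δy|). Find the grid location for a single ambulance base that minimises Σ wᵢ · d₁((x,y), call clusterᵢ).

Manhattan distance separates: Σwᵢ(|x−xᵢ|+|y−yᵢ|) = Σwᵢ|x−xᵢ| + Σwᵢ|y−yᵢ|, so x and y are optimised independently as 1-D weighted medians.
Total weight W = 592; half = 296.
x-coordinate, sorted with cumulative weight:
  x=0 (B, w=6) cum 6
  x=0 (C, w=4) cum 10
  x=1 (D, w=12) cum 22
  x=3 (E, w=20) cum 42
  x=5 (G, w=50) cum 92
  x=8 (F, w=250) cum 342  ← median
  x=10 (A, w=250) cum 592
⇒ x* = 8
y-coordinate, sorted with cumulative weight:
  y=1 (G, w=50) cum 50
  y=2 (E, w=20) cum 70
  y=5 (D, w=12) cum 82
  y=5 (F, w=250) cum 332  ← median
  y=9 (B, w=6) cum 338
  y=9 (A, w=250) cum 588
  y=10 (C, w=4) cum 592
⇒ y* = 5

(8, 5)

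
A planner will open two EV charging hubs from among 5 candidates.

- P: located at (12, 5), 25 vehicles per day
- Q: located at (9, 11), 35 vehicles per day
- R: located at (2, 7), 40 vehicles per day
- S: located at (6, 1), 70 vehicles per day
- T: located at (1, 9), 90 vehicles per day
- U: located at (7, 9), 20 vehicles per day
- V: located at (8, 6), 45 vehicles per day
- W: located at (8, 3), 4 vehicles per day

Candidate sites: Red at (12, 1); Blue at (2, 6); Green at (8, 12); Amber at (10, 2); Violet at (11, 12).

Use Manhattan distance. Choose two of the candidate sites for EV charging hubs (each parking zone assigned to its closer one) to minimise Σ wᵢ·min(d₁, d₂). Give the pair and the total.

Evaluate every pair (each demand assigned to the nearer of the two):
  {Blue, Amber}: total = 1667
  {Blue, Green}: total = 1761
  {Blue, Violet}: total = 1781
  {Red, Blue}: total = 1794
  {Green, Amber}: total = 2247
  {Red, Green}: total = 2304
  {Amber, Violet}: total = 2692
  {Green, Violet}: total = 2906
  {Red, Violet}: total = 2924
  {Red, Amber}: total = 3242
Best pair: {Blue, Amber} with total 1667.

{Blue, Amber}, total 1667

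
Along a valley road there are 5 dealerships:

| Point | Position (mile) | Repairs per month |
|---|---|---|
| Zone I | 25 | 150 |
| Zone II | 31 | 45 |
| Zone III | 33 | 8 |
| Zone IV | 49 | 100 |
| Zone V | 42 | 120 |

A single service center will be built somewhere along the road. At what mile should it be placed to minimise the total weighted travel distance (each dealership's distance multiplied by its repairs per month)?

For a sum of weighted absolute distances on a line, the optimum is the weighted median (not the mean). Total weight W = 423; half-weight = 211.5.
Sort by position and accumulate weight:
  mile 25 (Zone I, w=150) → cum 150
  mile 31 (Zone II, w=45) → cum 195
  mile 33 (Zone III, w=8) → cum 203
  mile 42 (Zone V, w=120) → cum 323  ≥ 211.5 → median here
  mile 49 (Zone IV, w=100) → cum 423
Optimal location: mile 42.

x = 42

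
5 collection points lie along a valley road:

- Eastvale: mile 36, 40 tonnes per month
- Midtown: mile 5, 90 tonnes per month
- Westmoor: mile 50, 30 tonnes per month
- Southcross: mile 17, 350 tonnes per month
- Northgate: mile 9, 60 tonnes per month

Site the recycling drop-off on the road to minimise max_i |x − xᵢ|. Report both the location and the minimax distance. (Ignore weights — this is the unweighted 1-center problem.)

The 1-center on a line is the midpoint of the two extreme points: leftmost at 5, rightmost at 50.
Optimal location = (5 + 50)/2 = 27.5; maximum distance = (50 − 5)/2 = 22.5.

location 27.5, max distance 22.5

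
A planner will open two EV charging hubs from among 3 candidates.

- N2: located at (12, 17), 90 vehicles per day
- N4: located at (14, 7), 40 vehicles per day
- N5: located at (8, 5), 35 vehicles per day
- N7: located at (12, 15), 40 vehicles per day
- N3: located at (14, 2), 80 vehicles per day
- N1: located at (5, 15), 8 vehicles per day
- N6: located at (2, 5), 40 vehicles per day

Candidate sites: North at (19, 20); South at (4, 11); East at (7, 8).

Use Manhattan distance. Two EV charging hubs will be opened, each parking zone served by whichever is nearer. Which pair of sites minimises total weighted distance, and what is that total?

Evaluate every pair (each demand assigned to the nearer of the two):
  {North, East}: total = 3272
  {South, East}: total = 3600
  {North, South}: total = 4170
Best pair: {North, East} with total 3272.

{North, East}, total 3272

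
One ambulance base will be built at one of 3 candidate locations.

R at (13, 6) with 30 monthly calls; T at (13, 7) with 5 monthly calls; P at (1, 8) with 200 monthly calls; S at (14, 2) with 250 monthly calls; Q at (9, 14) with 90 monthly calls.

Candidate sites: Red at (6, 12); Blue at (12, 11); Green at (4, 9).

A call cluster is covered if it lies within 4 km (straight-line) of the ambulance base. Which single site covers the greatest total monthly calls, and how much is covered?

Coverage radius r = 4 km; a point is covered iff (Δx)²+(Δy)² ≤ 4² = 16.
  Red (6, 12): covers {Q} → 90
  Blue (12, 11): covers {none} → 0
  Green (4, 9): covers {P} → 200
Maximum coverage at Green: 200 monthly calls.

Green, covering 200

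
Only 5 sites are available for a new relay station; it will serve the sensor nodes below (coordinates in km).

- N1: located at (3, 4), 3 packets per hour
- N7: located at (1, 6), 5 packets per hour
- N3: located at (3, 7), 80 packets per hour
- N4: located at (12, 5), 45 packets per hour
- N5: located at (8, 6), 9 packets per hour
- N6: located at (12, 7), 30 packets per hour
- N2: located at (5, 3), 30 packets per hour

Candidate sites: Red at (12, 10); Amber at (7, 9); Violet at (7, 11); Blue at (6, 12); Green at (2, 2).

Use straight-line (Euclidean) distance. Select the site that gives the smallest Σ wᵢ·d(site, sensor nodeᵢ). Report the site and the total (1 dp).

Total weighted distance at each candidate:
  Red (12, 10): total = 1512.8
  Amber (7, 9): total = 1078.4
  Violet (7, 11): total = 1352.6
  Blue (6, 12): total = 1508.9
  Green (2, 2): total = 1400.2
Minimum is at Amber with total 1078.4 km.

Amber, total 1078.4 km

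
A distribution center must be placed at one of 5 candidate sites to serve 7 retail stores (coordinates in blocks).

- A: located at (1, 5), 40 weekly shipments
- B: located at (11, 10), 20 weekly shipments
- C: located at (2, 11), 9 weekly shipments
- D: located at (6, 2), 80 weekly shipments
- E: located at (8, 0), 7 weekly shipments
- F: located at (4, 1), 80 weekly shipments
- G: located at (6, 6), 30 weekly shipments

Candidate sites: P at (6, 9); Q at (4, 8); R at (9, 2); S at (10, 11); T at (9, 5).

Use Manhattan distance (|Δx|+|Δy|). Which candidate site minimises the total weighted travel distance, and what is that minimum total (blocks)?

Total weighted distance at each candidate:
  P (6, 9): total = 2061
  Q (4, 8): total = 1869
  R (9, 2): total = 1735
  S (10, 11): total = 3393
  T (9, 5): total = 1939
Minimum is at R with total 1735 blocks.

R, total 1735 blocks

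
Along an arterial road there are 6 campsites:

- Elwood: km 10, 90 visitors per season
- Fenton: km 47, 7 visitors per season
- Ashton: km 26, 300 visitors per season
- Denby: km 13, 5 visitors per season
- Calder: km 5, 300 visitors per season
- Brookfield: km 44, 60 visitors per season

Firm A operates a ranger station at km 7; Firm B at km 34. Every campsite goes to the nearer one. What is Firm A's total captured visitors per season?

The indifferent point is the midpoint (7+34)/2 = 20.5; campsites left of it (closer to Firm A at 7) go to Firm A, those right go to Firm B.
  Calder at 5 (w=300) → Firm A
  Elwood at 10 (w=90) → Firm A
  Denby at 13 (w=5) → Firm A
  Ashton at 26 (w=300) → Firm B
  Brookfield at 44 (w=60) → Firm B
  Fenton at 47 (w=7) → Firm B
Firm A captures 395; Firm B captures 367.

395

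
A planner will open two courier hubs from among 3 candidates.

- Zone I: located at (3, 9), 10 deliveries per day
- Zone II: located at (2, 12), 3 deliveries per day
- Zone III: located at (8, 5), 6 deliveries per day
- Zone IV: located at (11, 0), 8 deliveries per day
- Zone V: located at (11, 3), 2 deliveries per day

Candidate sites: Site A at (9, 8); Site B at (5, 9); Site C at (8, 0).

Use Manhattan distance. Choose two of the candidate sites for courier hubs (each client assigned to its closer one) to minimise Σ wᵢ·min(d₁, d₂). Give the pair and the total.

Evaluate every pair (each demand assigned to the nearer of the two):
  {Site B, Site C}: total = 104
  {Site A, Site B}: total = 156
  {Site A, Site C}: total = 163
Best pair: {Site B, Site C} with total 104.

{Site B, Site C}, total 104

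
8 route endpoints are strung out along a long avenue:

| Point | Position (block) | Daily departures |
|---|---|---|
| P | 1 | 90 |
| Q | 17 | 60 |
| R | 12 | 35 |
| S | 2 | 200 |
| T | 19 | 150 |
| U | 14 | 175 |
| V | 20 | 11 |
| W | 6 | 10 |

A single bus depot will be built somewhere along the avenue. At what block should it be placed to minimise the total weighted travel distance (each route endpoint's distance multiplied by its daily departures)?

x = 14

For a sum of weighted absolute distances on a line, the optimum is the weighted median (not the mean). Total weight W = 731; half-weight = 365.5.
Sort by position and accumulate weight:
  block 1 (P, w=90) → cum 90
  block 2 (S, w=200) → cum 290
  block 6 (W, w=10) → cum 300
  block 12 (R, w=35) → cum 335
  block 14 (U, w=175) → cum 510  ≥ 365.5 → median here
  block 17 (Q, w=60) → cum 570
  block 19 (T, w=150) → cum 720
  block 20 (V, w=11) → cum 731
Optimal location: block 14.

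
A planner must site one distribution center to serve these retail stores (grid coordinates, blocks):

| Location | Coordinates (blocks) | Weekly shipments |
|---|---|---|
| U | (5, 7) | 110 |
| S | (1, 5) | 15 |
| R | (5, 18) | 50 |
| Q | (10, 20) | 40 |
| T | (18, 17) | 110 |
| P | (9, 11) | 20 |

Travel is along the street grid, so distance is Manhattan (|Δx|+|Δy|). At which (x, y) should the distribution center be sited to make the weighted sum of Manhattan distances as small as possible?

Manhattan distance separates: Σwᵢ(|x−xᵢ|+|y−yᵢ|) = Σwᵢ|x−xᵢ| + Σwᵢ|y−yᵢ|, so x and y are optimised independently as 1-D weighted medians.
Total weight W = 345; half = 172.5.
x-coordinate, sorted with cumulative weight:
  x=1 (S, w=15) cum 15
  x=5 (U, w=110) cum 125
  x=5 (R, w=50) cum 175  ← median
  x=9 (P, w=20) cum 195
  x=10 (Q, w=40) cum 235
  x=18 (T, w=110) cum 345
⇒ x* = 5
y-coordinate, sorted with cumulative weight:
  y=5 (S, w=15) cum 15
  y=7 (U, w=110) cum 125
  y=11 (P, w=20) cum 145
  y=17 (T, w=110) cum 255  ← median
  y=18 (R, w=50) cum 305
  y=20 (Q, w=40) cum 345
⇒ y* = 17

(5, 17)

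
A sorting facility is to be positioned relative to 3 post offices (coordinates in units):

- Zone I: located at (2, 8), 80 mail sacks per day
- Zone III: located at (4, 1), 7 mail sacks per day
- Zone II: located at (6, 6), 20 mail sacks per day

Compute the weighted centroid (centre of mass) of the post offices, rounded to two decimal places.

(2.88, 7.17)

The minimiser of Σwᵢ‖p−pᵢ‖² is the weighted centroid p* = (Σwᵢpᵢ)/(Σwᵢ).
Σwᵢ = 107.
Σwᵢxᵢ = 80·2 + 7·4 + 20·6 = 308.
Σwᵢyᵢ = 80·8 + 7·1 + 20·6 = 767.
x* = 308/107 = 2.88, y* = 767/107 = 7.17.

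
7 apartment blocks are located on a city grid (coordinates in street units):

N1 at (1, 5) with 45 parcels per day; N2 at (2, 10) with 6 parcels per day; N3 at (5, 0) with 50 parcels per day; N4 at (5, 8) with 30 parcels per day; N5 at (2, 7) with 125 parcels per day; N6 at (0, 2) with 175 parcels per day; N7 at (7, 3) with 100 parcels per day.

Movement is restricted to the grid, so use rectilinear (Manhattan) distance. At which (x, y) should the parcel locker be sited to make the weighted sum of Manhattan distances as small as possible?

Manhattan distance separates: Σwᵢ(|x−xᵢ|+|y−yᵢ|) = Σwᵢ|x−xᵢ| + Σwᵢ|y−yᵢ|, so x and y are optimised independently as 1-D weighted medians.
Total weight W = 531; half = 265.5.
x-coordinate, sorted with cumulative weight:
  x=0 (N6, w=175) cum 175
  x=1 (N1, w=45) cum 220
  x=2 (N2, w=6) cum 226
  x=2 (N5, w=125) cum 351  ← median
  x=5 (N3, w=50) cum 401
  x=5 (N4, w=30) cum 431
  x=7 (N7, w=100) cum 531
⇒ x* = 2
y-coordinate, sorted with cumulative weight:
  y=0 (N3, w=50) cum 50
  y=2 (N6, w=175) cum 225
  y=3 (N7, w=100) cum 325  ← median
  y=5 (N1, w=45) cum 370
  y=7 (N5, w=125) cum 495
  y=8 (N4, w=30) cum 525
  y=10 (N2, w=6) cum 531
⇒ y* = 3

(2, 3)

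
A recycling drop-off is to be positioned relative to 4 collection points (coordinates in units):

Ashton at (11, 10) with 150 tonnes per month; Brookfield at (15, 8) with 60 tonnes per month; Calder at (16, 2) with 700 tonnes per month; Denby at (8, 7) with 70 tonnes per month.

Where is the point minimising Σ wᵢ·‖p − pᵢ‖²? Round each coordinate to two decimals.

(14.60, 3.95)

The minimiser of Σwᵢ‖p−pᵢ‖² is the weighted centroid p* = (Σwᵢpᵢ)/(Σwᵢ).
Σwᵢ = 980.
Σwᵢxᵢ = 150·11 + 60·15 + 700·16 + 70·8 = 14310.
Σwᵢyᵢ = 150·10 + 60·8 + 700·2 + 70·7 = 3870.
x* = 14310/980 = 14.60, y* = 3870/980 = 3.95.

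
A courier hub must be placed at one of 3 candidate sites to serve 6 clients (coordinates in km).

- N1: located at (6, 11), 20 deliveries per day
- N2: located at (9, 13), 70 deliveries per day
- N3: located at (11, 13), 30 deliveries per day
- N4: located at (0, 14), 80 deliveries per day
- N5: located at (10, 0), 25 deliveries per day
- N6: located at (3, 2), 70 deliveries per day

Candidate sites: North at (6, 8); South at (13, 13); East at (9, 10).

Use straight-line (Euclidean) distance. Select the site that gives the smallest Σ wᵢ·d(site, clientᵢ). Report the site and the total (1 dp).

North, total 2052.3 km

Total weighted distance at each candidate:
  North (6, 8): total = 2052.3
  South (13, 13): total = 2902.8
  East (9, 10): total = 2120.6
Minimum is at North with total 2052.3 km.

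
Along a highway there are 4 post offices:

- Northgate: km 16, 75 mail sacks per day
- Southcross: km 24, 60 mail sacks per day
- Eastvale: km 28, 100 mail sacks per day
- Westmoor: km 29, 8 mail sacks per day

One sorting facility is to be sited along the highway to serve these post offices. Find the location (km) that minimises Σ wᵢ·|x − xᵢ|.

x = 24

For a sum of weighted absolute distances on a line, the optimum is the weighted median (not the mean). Total weight W = 243; half-weight = 121.5.
Sort by position and accumulate weight:
  km 16 (Northgate, w=75) → cum 75
  km 24 (Southcross, w=60) → cum 135  ≥ 121.5 → median here
  km 28 (Eastvale, w=100) → cum 235
  km 29 (Westmoor, w=8) → cum 243
Optimal location: km 24.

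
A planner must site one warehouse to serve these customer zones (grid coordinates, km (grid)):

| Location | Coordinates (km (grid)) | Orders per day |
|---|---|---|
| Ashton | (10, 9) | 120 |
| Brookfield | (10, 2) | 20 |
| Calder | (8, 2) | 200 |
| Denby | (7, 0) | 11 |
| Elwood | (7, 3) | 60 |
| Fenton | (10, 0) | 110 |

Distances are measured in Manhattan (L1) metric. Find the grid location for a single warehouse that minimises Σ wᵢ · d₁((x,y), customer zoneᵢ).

(8, 2)

Manhattan distance separates: Σwᵢ(|x−xᵢ|+|y−yᵢ|) = Σwᵢ|x−xᵢ| + Σwᵢ|y−yᵢ|, so x and y are optimised independently as 1-D weighted medians.
Total weight W = 521; half = 260.5.
x-coordinate, sorted with cumulative weight:
  x=7 (Denby, w=11) cum 11
  x=7 (Elwood, w=60) cum 71
  x=8 (Calder, w=200) cum 271  ← median
  x=10 (Ashton, w=120) cum 391
  x=10 (Brookfield, w=20) cum 411
  x=10 (Fenton, w=110) cum 521
⇒ x* = 8
y-coordinate, sorted with cumulative weight:
  y=0 (Denby, w=11) cum 11
  y=0 (Fenton, w=110) cum 121
  y=2 (Brookfield, w=20) cum 141
  y=2 (Calder, w=200) cum 341  ← median
  y=3 (Elwood, w=60) cum 401
  y=9 (Ashton, w=120) cum 521
⇒ y* = 2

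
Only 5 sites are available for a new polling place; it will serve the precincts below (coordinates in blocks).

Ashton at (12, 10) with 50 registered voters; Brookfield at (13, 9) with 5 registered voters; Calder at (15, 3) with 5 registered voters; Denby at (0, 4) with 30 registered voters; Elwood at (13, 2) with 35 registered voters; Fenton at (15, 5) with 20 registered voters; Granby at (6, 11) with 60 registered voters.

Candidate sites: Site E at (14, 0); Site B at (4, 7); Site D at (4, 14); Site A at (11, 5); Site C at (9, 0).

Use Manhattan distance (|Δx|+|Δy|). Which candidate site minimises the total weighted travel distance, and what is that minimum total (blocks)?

Site A, total 1635 blocks

Total weighted distance at each candidate:
  Site E (14, 0): total = 2575
  Site B (4, 7): total = 2000
  Site D (4, 14): total = 2635
  Site A (11, 5): total = 1635
  Site C (9, 0): total = 2420
Minimum is at Site A with total 1635 blocks.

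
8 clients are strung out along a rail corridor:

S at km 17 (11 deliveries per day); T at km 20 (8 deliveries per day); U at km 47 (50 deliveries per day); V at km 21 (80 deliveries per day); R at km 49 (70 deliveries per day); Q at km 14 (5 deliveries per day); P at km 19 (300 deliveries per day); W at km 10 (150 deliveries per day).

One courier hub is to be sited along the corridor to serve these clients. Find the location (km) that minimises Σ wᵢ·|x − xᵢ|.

For a sum of weighted absolute distances on a line, the optimum is the weighted median (not the mean). Total weight W = 674; half-weight = 337.
Sort by position and accumulate weight:
  km 10 (W, w=150) → cum 150
  km 14 (Q, w=5) → cum 155
  km 17 (S, w=11) → cum 166
  km 19 (P, w=300) → cum 466  ≥ 337 → median here
  km 20 (T, w=8) → cum 474
  km 21 (V, w=80) → cum 554
  km 47 (U, w=50) → cum 604
  km 49 (R, w=70) → cum 674
Optimal location: km 19.

x = 19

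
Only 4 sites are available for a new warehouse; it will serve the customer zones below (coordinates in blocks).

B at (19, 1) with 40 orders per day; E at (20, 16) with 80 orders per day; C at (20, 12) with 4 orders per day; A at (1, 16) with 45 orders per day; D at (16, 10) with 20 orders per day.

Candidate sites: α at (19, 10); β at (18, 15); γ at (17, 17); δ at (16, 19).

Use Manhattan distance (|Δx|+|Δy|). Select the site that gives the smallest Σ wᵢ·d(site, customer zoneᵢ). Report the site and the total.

Total weighted distance at each candidate:
  α (19, 10): total = 2072
  β (18, 15): total = 1810
  γ (17, 17): total = 1997
  δ (16, 19): total = 2434
Minimum is at β with total 1810 blocks.

β, total 1810 blocks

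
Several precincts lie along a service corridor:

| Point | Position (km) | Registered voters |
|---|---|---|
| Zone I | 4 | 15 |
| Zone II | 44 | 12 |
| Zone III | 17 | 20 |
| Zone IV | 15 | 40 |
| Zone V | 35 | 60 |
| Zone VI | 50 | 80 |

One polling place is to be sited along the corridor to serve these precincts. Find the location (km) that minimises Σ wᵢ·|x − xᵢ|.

For a sum of weighted absolute distances on a line, the optimum is the weighted median (not the mean). Total weight W = 227; half-weight = 113.5.
Sort by position and accumulate weight:
  km 4 (Zone I, w=15) → cum 15
  km 15 (Zone IV, w=40) → cum 55
  km 17 (Zone III, w=20) → cum 75
  km 35 (Zone V, w=60) → cum 135  ≥ 113.5 → median here
  km 44 (Zone II, w=12) → cum 147
  km 50 (Zone VI, w=80) → cum 227
Optimal location: km 35.

x = 35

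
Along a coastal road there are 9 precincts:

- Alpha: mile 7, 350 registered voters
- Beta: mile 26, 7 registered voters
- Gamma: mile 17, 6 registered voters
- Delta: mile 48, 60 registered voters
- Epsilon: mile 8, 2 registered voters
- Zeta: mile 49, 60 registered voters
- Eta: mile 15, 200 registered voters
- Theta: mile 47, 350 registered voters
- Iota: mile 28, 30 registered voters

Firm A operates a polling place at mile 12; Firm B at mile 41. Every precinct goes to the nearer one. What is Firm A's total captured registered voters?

The indifferent point is the midpoint (12+41)/2 = 26.5; precincts left of it (closer to Firm A at 12) go to Firm A, those right go to Firm B.
  Alpha at 7 (w=350) → Firm A
  Epsilon at 8 (w=2) → Firm A
  Eta at 15 (w=200) → Firm A
  Gamma at 17 (w=6) → Firm A
  Beta at 26 (w=7) → Firm A
  Iota at 28 (w=30) → Firm B
  Theta at 47 (w=350) → Firm B
  Delta at 48 (w=60) → Firm B
  Zeta at 49 (w=60) → Firm B
Firm A captures 565; Firm B captures 500.

565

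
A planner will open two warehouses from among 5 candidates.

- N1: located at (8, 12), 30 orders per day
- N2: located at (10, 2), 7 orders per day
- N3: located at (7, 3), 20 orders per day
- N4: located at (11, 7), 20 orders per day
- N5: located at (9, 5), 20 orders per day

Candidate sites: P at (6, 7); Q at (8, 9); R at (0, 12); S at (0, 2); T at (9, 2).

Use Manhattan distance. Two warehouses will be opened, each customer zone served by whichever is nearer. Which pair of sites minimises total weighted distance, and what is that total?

{Q, T}, total 317

Evaluate every pair (each demand assigned to the nearer of the two):
  {Q, T}: total = 317
  {P, T}: total = 437
  {P, Q}: total = 453
  {Q, R}: total = 493
  {Q, S}: total = 493
  {R, T}: total = 507
  {P, R}: total = 573
  {P, S}: total = 573
  {S, T}: total = 597
  {R, S}: total = 1030
Best pair: {Q, T} with total 317.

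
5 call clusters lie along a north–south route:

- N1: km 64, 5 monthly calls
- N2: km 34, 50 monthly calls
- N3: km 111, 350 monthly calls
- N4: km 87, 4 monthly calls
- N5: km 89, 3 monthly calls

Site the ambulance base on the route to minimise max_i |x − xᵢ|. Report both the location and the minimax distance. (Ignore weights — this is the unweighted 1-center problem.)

location 72.5, max distance 38.5

The 1-center on a line is the midpoint of the two extreme points: leftmost at 34, rightmost at 111.
Optimal location = (34 + 111)/2 = 72.5; maximum distance = (111 − 34)/2 = 38.5.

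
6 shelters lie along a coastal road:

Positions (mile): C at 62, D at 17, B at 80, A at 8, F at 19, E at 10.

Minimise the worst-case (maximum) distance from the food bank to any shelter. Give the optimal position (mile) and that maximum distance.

The 1-center on a line is the midpoint of the two extreme points: leftmost at 8, rightmost at 80.
Optimal location = (8 + 80)/2 = 44; maximum distance = (80 − 8)/2 = 36.

location 44, max distance 36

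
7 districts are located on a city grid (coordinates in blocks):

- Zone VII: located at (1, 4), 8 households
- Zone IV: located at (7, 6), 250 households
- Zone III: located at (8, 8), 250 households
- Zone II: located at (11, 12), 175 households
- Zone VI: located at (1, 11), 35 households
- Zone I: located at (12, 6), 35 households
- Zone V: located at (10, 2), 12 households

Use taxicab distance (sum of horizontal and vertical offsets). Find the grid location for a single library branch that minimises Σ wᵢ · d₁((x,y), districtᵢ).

(8, 8)

Manhattan distance separates: Σwᵢ(|x−xᵢ|+|y−yᵢ|) = Σwᵢ|x−xᵢ| + Σwᵢ|y−yᵢ|, so x and y are optimised independently as 1-D weighted medians.
Total weight W = 765; half = 382.5.
x-coordinate, sorted with cumulative weight:
  x=1 (Zone VII, w=8) cum 8
  x=1 (Zone VI, w=35) cum 43
  x=7 (Zone IV, w=250) cum 293
  x=8 (Zone III, w=250) cum 543  ← median
  x=10 (Zone V, w=12) cum 555
  x=11 (Zone II, w=175) cum 730
  x=12 (Zone I, w=35) cum 765
⇒ x* = 8
y-coordinate, sorted with cumulative weight:
  y=2 (Zone V, w=12) cum 12
  y=4 (Zone VII, w=8) cum 20
  y=6 (Zone IV, w=250) cum 270
  y=6 (Zone I, w=35) cum 305
  y=8 (Zone III, w=250) cum 555  ← median
  y=11 (Zone VI, w=35) cum 590
  y=12 (Zone II, w=175) cum 765
⇒ y* = 8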